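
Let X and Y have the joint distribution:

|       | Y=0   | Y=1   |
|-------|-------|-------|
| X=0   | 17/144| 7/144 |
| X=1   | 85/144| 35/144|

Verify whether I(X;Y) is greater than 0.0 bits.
Marginal P(X) (row sums):
  P(X=0) = 17/144 + 7/144 = 1/6
  P(X=1) = 85/144 + 35/144 = 5/6
Marginal P(Y) (column sums):
  P(Y=0) = 17/144 + 85/144 = 17/24
  P(Y=1) = 7/144 + 35/144 = 7/24

H(X) = -[(1/6)·log₂(1/6) + (5/6)·log₂(5/6)]
  = 0.4308 + 0.2192
  = 0.6500 bits
H(Y) = -[(17/24)·log₂(17/24) + (7/24)·log₂(7/24)]
  = 0.3524 + 0.5185
  = 0.8709 bits
H(X,Y) = -[(17/144)·log₂(17/144) + (7/144)·log₂(7/144) + (85/144)·log₂(85/144) + (35/144)·log₂(35/144)]
  = 0.3639 + 0.2121 + 0.4489 + 0.4960
  = 1.5209 bits

I(X;Y) = H(X) + H(Y) - H(X,Y)
  = 0.6500 + 0.8709 - 1.5209
  = 0.0000 bits

No. I(X;Y) = 0.0000 bits, which is ≤ 0.0 bits.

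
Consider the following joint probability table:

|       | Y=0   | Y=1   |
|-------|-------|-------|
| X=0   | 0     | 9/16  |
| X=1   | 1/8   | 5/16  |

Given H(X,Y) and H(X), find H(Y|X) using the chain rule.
From the chain rule: H(X,Y) = H(X) + H(Y|X)
Therefore: H(Y|X) = H(X,Y) - H(X)

H(X,Y) = -[(9/16)·log₂(9/16) + (1/8)·log₂(1/8) + (5/16)·log₂(5/16)]
  = 0.4669 + 0.3750 + 0.5244
  = 1.3663 bits
Marginal P(X) (row sums):
  P(X=0) = 0 + 9/16 = 9/16
  P(X=1) = 1/8 + 5/16 = 7/16
H(X) = -[(9/16)·log₂(9/16) + (7/16)·log₂(7/16)]
  = 0.4669 + 0.5218
  = 0.9887 bits

H(Y|X) = 1.3663 - 0.9887 = 0.3776 bits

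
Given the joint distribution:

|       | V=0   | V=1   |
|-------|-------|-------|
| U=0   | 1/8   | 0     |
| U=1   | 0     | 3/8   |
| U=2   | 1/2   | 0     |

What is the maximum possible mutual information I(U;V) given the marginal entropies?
The upper bound on mutual information is I(U;V) ≤ min(H(U), H(V)).

Marginal P(U) (row sums):
  P(U=0) = 1/8 + 0 = 1/8
  P(U=1) = 0 + 3/8 = 3/8
  P(U=2) = 1/2 + 0 = 1/2
Marginal P(V) (column sums):
  P(V=0) = 1/8 + 0 + 1/2 = 5/8
  P(V=1) = 0 + 3/8 + 0 = 3/8

H(U) = -[(1/8)·log₂(1/8) + (3/8)·log₂(3/8) + (1/2)·log₂(1/2)]
  = 0.3750 + 0.5306 + 0.5000
  = 1.4056 bits
H(V) = -[(5/8)·log₂(5/8) + (3/8)·log₂(3/8)]
  = 0.4238 + 0.5306
  = 0.9544 bits

Maximum possible I(U;V) = min(1.4056, 0.9544) = 0.9544 bits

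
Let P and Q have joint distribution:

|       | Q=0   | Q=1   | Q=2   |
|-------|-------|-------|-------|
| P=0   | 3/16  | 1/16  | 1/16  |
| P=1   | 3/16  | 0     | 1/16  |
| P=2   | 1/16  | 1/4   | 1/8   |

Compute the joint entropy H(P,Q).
H(P,Q) = -Σ P(P,Q) log₂ P(P,Q), summed over the non-zero cells:
H(P,Q) = -[(3/16)·log₂(3/16) + (1/16)·log₂(1/16) + (1/16)·log₂(1/16) + (3/16)·log₂(3/16) + (1/16)·log₂(1/16) + (1/16)·log₂(1/16) + (1/4)·log₂(1/4) + (1/8)·log₂(1/8)]
  = 0.4528 + 0.2500 + 0.2500 + 0.4528 + 0.2500 + 0.2500 + 0.5000 + 0.3750
  = 2.7806 bits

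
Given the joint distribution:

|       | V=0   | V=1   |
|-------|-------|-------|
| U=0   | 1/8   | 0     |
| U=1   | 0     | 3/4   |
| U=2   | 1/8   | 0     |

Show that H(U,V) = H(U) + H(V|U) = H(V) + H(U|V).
Marginal P(U) (row sums):
  P(U=0) = 1/8 + 0 = 1/8
  P(U=1) = 0 + 3/4 = 3/4
  P(U=2) = 1/8 + 0 = 1/8
Marginal P(V) (column sums):
  P(V=0) = 1/8 + 0 + 1/8 = 1/4
  P(V=1) = 0 + 3/4 + 0 = 3/4

Decomposition 1: H(U) + H(V|U)
H(U) = -[(1/8)·log₂(1/8) + (3/4)·log₂(3/4) + (1/8)·log₂(1/8)]
  = 0.3750 + 0.3113 + 0.3750
  = 1.0613 bits
H(V|U) = -Σ P(U,V)·log₂ P(V|U), where P(V|U) = P(U,V) / P(U)
  (cells with P(U,V) = 0 contribute 0)
  (U=0,V=0): P(V|U) = (1/8)/(1/8) = 1;  -(1/8)·log₂(1) = 0.0000
  (U=1,V=1): P(V|U) = (3/4)/(3/4) = 1;  -(3/4)·log₂(1) = 0.0000
  (U=2,V=0): P(V|U) = (1/8)/(1/8) = 1;  -(1/8)·log₂(1) = 0.0000
H(V|U) = 0.0000 + 0.0000 + 0.0000
  = 0.0000 bits
H(U) + H(V|U) = 1.0613 + 0.0000 = 1.0613 bits

Decomposition 2: H(V) + H(U|V)
H(V) = -[(1/4)·log₂(1/4) + (3/4)·log₂(3/4)]
  = 0.5000 + 0.3113
  = 0.8113 bits
H(U|V) = -Σ P(U,V)·log₂ P(U|V), where P(U|V) = P(U,V) / P(V)
  (cells with P(U,V) = 0 contribute 0)
  (U=0,V=0): P(U|V) = (1/8)/(1/4) = 1/2;  -(1/8)·log₂(1/2) = 0.1250
  (U=1,V=1): P(U|V) = (3/4)/(3/4) = 1;  -(3/4)·log₂(1) = 0.0000
  (U=2,V=0): P(U|V) = (1/8)/(1/4) = 1/2;  -(1/8)·log₂(1/2) = 0.1250
H(U|V) = 0.1250 + 0.0000 + 0.1250
  = 0.2500 bits
H(V) + H(U|V) = 0.8113 + 0.2500 = 1.0613 bits

Direct computation of the joint entropy:
H(U,V) = -[(1/8)·log₂(1/8) + (3/4)·log₂(3/4) + (1/8)·log₂(1/8)]
  = 0.3750 + 0.3113 + 0.3750
  = 1.0613 bits

All three agree: H(U,V) = 1.0613 bits ✓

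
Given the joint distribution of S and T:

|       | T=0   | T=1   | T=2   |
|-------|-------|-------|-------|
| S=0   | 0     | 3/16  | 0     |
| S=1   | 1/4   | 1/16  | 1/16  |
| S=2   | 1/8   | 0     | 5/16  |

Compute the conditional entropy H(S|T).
Marginal P(T) (column sums):
  P(T=0) = 0 + 1/4 + 1/8 = 3/8
  P(T=1) = 3/16 + 1/16 + 0 = 1/4
  P(T=2) = 0 + 1/16 + 5/16 = 3/8

H(S|T) = -Σ P(S,T)·log₂ P(S|T), where P(S|T) = P(S,T) / P(T)
  (cells with P(S,T) = 0 contribute 0)
  (S=0,T=1): P(S|T) = (3/16)/(1/4) = 3/4;  -(3/16)·log₂(3/4) = 0.0778
  (S=1,T=0): P(S|T) = (1/4)/(3/8) = 2/3;  -(1/4)·log₂(2/3) = 0.1462
  (S=1,T=1): P(S|T) = (1/16)/(1/4) = 1/4;  -(1/16)·log₂(1/4) = 0.1250
  (S=1,T=2): P(S|T) = (1/16)/(3/8) = 1/6;  -(1/16)·log₂(1/6) = 0.1616
  (S=2,T=0): P(S|T) = (1/8)/(3/8) = 1/3;  -(1/8)·log₂(1/3) = 0.1981
  (S=2,T=2): P(S|T) = (5/16)/(3/8) = 5/6;  -(5/16)·log₂(5/6) = 0.0822
H(S|T) = 0.0778 + 0.1462 + 0.1250 + 0.1616 + 0.1981 + 0.0822
  = 0.7909 bits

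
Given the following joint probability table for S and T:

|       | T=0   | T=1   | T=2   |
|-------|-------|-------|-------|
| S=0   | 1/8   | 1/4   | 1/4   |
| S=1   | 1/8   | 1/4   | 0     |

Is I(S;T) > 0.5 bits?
Marginal P(S) (row sums):
  P(S=0) = 1/8 + 1/4 + 1/4 = 5/8
  P(S=1) = 1/8 + 1/4 + 0 = 3/8
Marginal P(T) (column sums):
  P(T=0) = 1/8 + 1/8 = 1/4
  P(T=1) = 1/4 + 1/4 = 1/2
  P(T=2) = 1/4 + 0 = 1/4

H(S) = -[(5/8)·log₂(5/8) + (3/8)·log₂(3/8)]
  = 0.4238 + 0.5306
  = 0.9544 bits
H(T) = -[(1/4)·log₂(1/4) + (1/2)·log₂(1/2) + (1/4)·log₂(1/4)]
  = 0.5000 + 0.5000 + 0.5000
  = 1.5000 bits
H(S,T) = -[(1/8)·log₂(1/8) + (1/4)·log₂(1/4) + (1/4)·log₂(1/4) + (1/8)·log₂(1/8) + (1/4)·log₂(1/4)]
  = 0.3750 + 0.5000 + 0.5000 + 0.3750 + 0.5000
  = 2.2500 bits

I(S;T) = H(S) + H(T) - H(S,T)
  = 0.9544 + 1.5000 - 2.2500
  = 0.2044 bits

No. I(S;T) = 0.2044 bits, which is ≤ 0.5 bits.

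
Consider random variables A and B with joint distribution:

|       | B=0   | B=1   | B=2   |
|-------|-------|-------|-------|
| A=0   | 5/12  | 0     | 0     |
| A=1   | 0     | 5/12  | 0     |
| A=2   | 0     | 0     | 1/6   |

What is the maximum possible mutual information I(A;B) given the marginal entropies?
The upper bound on mutual information is I(A;B) ≤ min(H(A), H(B)).

Marginal P(A) (row sums):
  P(A=0) = 5/12 + 0 + 0 = 5/12
  P(A=1) = 0 + 5/12 + 0 = 5/12
  P(A=2) = 0 + 0 + 1/6 = 1/6
Marginal P(B) (column sums):
  P(B=0) = 5/12 + 0 + 0 = 5/12
  P(B=1) = 0 + 5/12 + 0 = 5/12
  P(B=2) = 0 + 0 + 1/6 = 1/6

H(A) = -[(5/12)·log₂(5/12) + (5/12)·log₂(5/12) + (1/6)·log₂(1/6)]
  = 0.5263 + 0.5263 + 0.4308
  = 1.4834 bits
H(B) = -[(5/12)·log₂(5/12) + (5/12)·log₂(5/12) + (1/6)·log₂(1/6)]
  = 0.5263 + 0.5263 + 0.4308
  = 1.4834 bits

Maximum possible I(A;B) = min(1.4834, 1.4834) = 1.4834 bits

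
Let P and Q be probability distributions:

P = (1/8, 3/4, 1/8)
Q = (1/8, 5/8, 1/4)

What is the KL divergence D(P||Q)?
D(P||Q) = Σ P(i) log₂(P(i)/Q(i))
  i=0: (1/8) × log₂((1/8)/(1/8)) = (1/8) × log₂(1) = 0.0000
  i=1: (3/4) × log₂((3/4)/(5/8)) = (3/4) × log₂(6/5) = 0.1973
  i=2: (1/8) × log₂((1/8)/(1/4)) = (1/8) × log₂(1/2) = -0.1250
D(P||Q) = 0.0000 + 0.1973 - 0.1250
  = 0.0723 bits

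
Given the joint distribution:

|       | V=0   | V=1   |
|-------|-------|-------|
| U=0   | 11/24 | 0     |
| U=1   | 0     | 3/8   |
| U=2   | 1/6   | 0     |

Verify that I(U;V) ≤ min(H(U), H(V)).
Marginal P(U) (row sums):
  P(U=0) = 11/24 + 0 = 11/24
  P(U=1) = 0 + 3/8 = 3/8
  P(U=2) = 1/6 + 0 = 1/6
Marginal P(V) (column sums):
  P(V=0) = 11/24 + 0 + 1/6 = 5/8
  P(V=1) = 0 + 3/8 + 0 = 3/8

H(U) = -[(11/24)·log₂(11/24) + (3/8)·log₂(3/8) + (1/6)·log₂(1/6)]
  = 0.5159 + 0.5306 + 0.4308
  = 1.4773 bits
H(V) = -[(5/8)·log₂(5/8) + (3/8)·log₂(3/8)]
  = 0.4238 + 0.5306
  = 0.9544 bits
H(U,V) = -[(11/24)·log₂(11/24) + (3/8)·log₂(3/8) + (1/6)·log₂(1/6)]
  = 0.5159 + 0.5306 + 0.4308
  = 1.4773 bits

I(U;V) = H(U) + H(V) - H(U,V)
  = 1.4773 + 0.9544 - 1.4773
  = 0.9544 bits

min(H(U), H(V)) = min(1.4773, 0.9544) = 0.9544 bits
Since 0.9544 ≤ 0.9544, the bound is satisfied ✓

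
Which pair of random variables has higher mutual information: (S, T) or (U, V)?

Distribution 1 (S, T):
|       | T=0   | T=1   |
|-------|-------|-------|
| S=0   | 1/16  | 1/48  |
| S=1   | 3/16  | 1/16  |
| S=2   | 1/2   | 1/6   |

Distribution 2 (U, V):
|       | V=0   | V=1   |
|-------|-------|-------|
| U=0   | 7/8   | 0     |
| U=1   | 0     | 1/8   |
Distribution 1 (S, T):
Marginal P(S) (row sums):
  P(S=0) = 1/16 + 1/48 = 1/12
  P(S=1) = 3/16 + 1/16 = 1/4
  P(S=2) = 1/2 + 1/6 = 2/3
Marginal P(T) (column sums):
  P(T=0) = 1/16 + 3/16 + 1/2 = 3/4
  P(T=1) = 1/48 + 1/16 + 1/6 = 1/4

H(S) = -[(1/12)·log₂(1/12) + (1/4)·log₂(1/4) + (2/3)·log₂(2/3)]
  = 0.2987 + 0.5000 + 0.3900
  = 1.1887 bits
H(T) = -[(3/4)·log₂(3/4) + (1/4)·log₂(1/4)]
  = 0.3113 + 0.5000
  = 0.8113 bits
H(S,T) = -[(1/16)·log₂(1/16) + (1/48)·log₂(1/48) + (3/16)·log₂(3/16) + (1/16)·log₂(1/16) + (1/2)·log₂(1/2) + (1/6)·log₂(1/6)]
  = 0.2500 + 0.1164 + 0.4528 + 0.2500 + 0.5000 + 0.4308
  = 2.0000 bits

I(S;T) = H(S) + H(T) - H(S,T)
  = 1.1887 + 0.8113 - 2.0000
  = 0.0000 bits

Distribution 2 (U, V):
Marginal P(U) (row sums):
  P(U=0) = 7/8 + 0 = 7/8
  P(U=1) = 0 + 1/8 = 1/8
Marginal P(V) (column sums):
  P(V=0) = 7/8 + 0 = 7/8
  P(V=1) = 0 + 1/8 = 1/8

H(U) = -[(7/8)·log₂(7/8) + (1/8)·log₂(1/8)]
  = 0.1686 + 0.3750
  = 0.5436 bits
H(V) = -[(7/8)·log₂(7/8) + (1/8)·log₂(1/8)]
  = 0.1686 + 0.3750
  = 0.5436 bits
H(U,V) = -[(7/8)·log₂(7/8) + (1/8)·log₂(1/8)]
  = 0.1686 + 0.3750
  = 0.5436 bits

I(U;V) = H(U) + H(V) - H(U,V)
  = 0.5436 + 0.5436 - 0.5436
  = 0.5436 bits

I(U;V) = 0.5436 bits > I(S;T) = 0.0000 bits, so (U, V) has the higher mutual information (stronger dependence).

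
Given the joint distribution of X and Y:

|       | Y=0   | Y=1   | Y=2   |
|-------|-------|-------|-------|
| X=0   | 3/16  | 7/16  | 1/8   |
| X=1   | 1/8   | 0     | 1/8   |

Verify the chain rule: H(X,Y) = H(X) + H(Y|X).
Left side:
H(X,Y) = -[(3/16)·log₂(3/16) + (7/16)·log₂(7/16) + (1/8)·log₂(1/8) + (1/8)·log₂(1/8) + (1/8)·log₂(1/8)]
  = 0.4528 + 0.5218 + 0.3750 + 0.3750 + 0.3750
  = 2.0996 bits

Right side:
Marginal P(X) (row sums):
  P(X=0) = 3/16 + 7/16 + 1/8 = 3/4
  P(X=1) = 1/8 + 0 + 1/8 = 1/4
H(X) = -[(3/4)·log₂(3/4) + (1/4)·log₂(1/4)]
  = 0.3113 + 0.5000
  = 0.8113 bits
H(Y|X) = -Σ P(X,Y)·log₂ P(Y|X), where P(Y|X) = P(X,Y) / P(X)
  (cells with P(X,Y) = 0 contribute 0)
  (X=0,Y=0): P(Y|X) = (3/16)/(3/4) = 1/4;  -(3/16)·log₂(1/4) = 0.3750
  (X=0,Y=1): P(Y|X) = (7/16)/(3/4) = 7/12;  -(7/16)·log₂(7/12) = 0.3402
  (X=0,Y=2): P(Y|X) = (1/8)/(3/4) = 1/6;  -(1/8)·log₂(1/6) = 0.3231
  (X=1,Y=0): P(Y|X) = (1/8)/(1/4) = 1/2;  -(1/8)·log₂(1/2) = 0.1250
  (X=1,Y=2): P(Y|X) = (1/8)/(1/4) = 1/2;  -(1/8)·log₂(1/2) = 0.1250
H(Y|X) = 0.3750 + 0.3402 + 0.3231 + 0.1250 + 0.1250
  = 1.2883 bits
H(X) + H(Y|X) = 0.8113 + 1.2883 = 2.0996 bits

Both sides equal 2.0996 bits, so the chain rule holds ✓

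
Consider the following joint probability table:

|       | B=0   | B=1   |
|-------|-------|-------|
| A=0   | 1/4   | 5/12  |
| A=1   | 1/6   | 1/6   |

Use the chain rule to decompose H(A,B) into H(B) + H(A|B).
By the chain rule: H(A,B) = H(B) + H(A|B)

Marginal P(B) (column sums):
  P(B=0) = 1/4 + 1/6 = 5/12
  P(B=1) = 5/12 + 1/6 = 7/12
H(B) = -[(5/12)·log₂(5/12) + (7/12)·log₂(7/12)]
  = 0.5263 + 0.4536
  = 0.9799 bits
H(A|B) = -Σ P(A,B)·log₂ P(A|B), where P(A|B) = P(A,B) / P(B)
  (A=0,B=0): P(A|B) = (1/4)/(5/12) = 3/5;  -(1/4)·log₂(3/5) = 0.1842
  (A=0,B=1): P(A|B) = (5/12)/(7/12) = 5/7;  -(5/12)·log₂(5/7) = 0.2023
  (A=1,B=0): P(A|B) = (1/6)/(5/12) = 2/5;  -(1/6)·log₂(2/5) = 0.2203
  (A=1,B=1): P(A|B) = (1/6)/(7/12) = 2/7;  -(1/6)·log₂(2/7) = 0.3012
H(A|B) = 0.1842 + 0.2023 + 0.2203 + 0.3012
  = 0.9080 bits

H(A,B) = H(B) + H(A|B) = 0.9799 + 0.9080 = 1.8879 bits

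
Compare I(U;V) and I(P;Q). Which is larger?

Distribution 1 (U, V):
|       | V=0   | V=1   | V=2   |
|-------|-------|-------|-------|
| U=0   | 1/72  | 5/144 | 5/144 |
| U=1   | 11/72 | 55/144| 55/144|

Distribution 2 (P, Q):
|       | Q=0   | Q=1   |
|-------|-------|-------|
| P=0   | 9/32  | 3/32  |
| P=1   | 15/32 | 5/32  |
Distribution 1 (U, V):
Marginal P(U) (row sums):
  P(U=0) = 1/72 + 5/144 + 5/144 = 1/12
  P(U=1) = 11/72 + 55/144 + 55/144 = 11/12
Marginal P(V) (column sums):
  P(V=0) = 1/72 + 11/72 = 1/6
  P(V=1) = 5/144 + 55/144 = 5/12
  P(V=2) = 5/144 + 55/144 = 5/12

H(U) = -[(1/12)·log₂(1/12) + (11/12)·log₂(11/12)]
  = 0.2987 + 0.1151
  = 0.4138 bits
H(V) = -[(1/6)·log₂(1/6) + (5/12)·log₂(5/12) + (5/12)·log₂(5/12)]
  = 0.4308 + 0.5263 + 0.5263
  = 1.4834 bits
H(U,V) = -[(1/72)·log₂(1/72) + (5/144)·log₂(5/144) + (5/144)·log₂(5/144) + (11/72)·log₂(11/72) + (55/144)·log₂(55/144) + (55/144)·log₂(55/144)]
  = 0.0857 + 0.1683 + 0.1683 + 0.4141 + 0.5304 + 0.5304
  = 1.8972 bits

I(U;V) = H(U) + H(V) - H(U,V)
  = 0.4138 + 1.4834 - 1.8972
  = 0.0000 bits

Distribution 2 (P, Q):
Marginal P(P) (row sums):
  P(P=0) = 9/32 + 3/32 = 3/8
  P(P=1) = 15/32 + 5/32 = 5/8
Marginal P(Q) (column sums):
  P(Q=0) = 9/32 + 15/32 = 3/4
  P(Q=1) = 3/32 + 5/32 = 1/4

H(P) = -[(3/8)·log₂(3/8) + (5/8)·log₂(5/8)]
  = 0.5306 + 0.4238
  = 0.9544 bits
H(Q) = -[(3/4)·log₂(3/4) + (1/4)·log₂(1/4)]
  = 0.3113 + 0.5000
  = 0.8113 bits
H(P,Q) = -[(9/32)·log₂(9/32) + (3/32)·log₂(3/32) + (15/32)·log₂(15/32) + (5/32)·log₂(5/32)]
  = 0.5147 + 0.3202 + 0.5124 + 0.4184
  = 1.7657 bits

I(P;Q) = H(P) + H(Q) - H(P,Q)
  = 0.9544 + 0.8113 - 1.7657
  = 0.0000 bits

Both joint tables factor as the product of their marginals, so I(U;V) = I(P;Q) = 0 bits: neither is larger (both pairs are independent).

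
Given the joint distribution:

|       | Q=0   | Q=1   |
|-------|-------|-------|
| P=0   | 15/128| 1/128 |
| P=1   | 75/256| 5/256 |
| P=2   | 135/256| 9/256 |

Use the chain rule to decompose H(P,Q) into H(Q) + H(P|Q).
By the chain rule: H(P,Q) = H(Q) + H(P|Q)

Marginal P(Q) (column sums):
  P(Q=0) = 15/128 + 75/256 + 135/256 = 15/16
  P(Q=1) = 1/128 + 5/256 + 9/256 = 1/16
H(Q) = -[(15/16)·log₂(15/16) + (1/16)·log₂(1/16)]
  = 0.0873 + 0.2500
  = 0.3373 bits
H(P|Q) = -Σ P(P,Q)·log₂ P(P|Q), where P(P|Q) = P(P,Q) / P(Q)
  (P=0,Q=0): P(P|Q) = (15/128)/(15/16) = 1/8;  -(15/128)·log₂(1/8) = 0.3516
  (P=0,Q=1): P(P|Q) = (1/128)/(1/16) = 1/8;  -(1/128)·log₂(1/8) = 0.0234
  (P=1,Q=0): P(P|Q) = (75/256)/(15/16) = 5/16;  -(75/256)·log₂(5/16) = 0.4916
  (P=1,Q=1): P(P|Q) = (5/256)/(1/16) = 5/16;  -(5/256)·log₂(5/16) = 0.0328
  (P=2,Q=0): P(P|Q) = (135/256)/(15/16) = 9/16;  -(135/256)·log₂(9/16) = 0.4377
  (P=2,Q=1): P(P|Q) = (9/256)/(1/16) = 9/16;  -(9/256)·log₂(9/16) = 0.0292
H(P|Q) = 0.3516 + 0.0234 + 0.4916 + 0.0328 + 0.4377 + 0.0292
  = 1.3663 bits

H(P,Q) = H(Q) + H(P|Q) = 0.3373 + 1.3663 = 1.7036 bits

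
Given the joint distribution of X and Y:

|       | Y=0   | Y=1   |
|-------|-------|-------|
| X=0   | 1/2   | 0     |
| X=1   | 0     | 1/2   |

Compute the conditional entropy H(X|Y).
Marginal P(Y) (column sums):
  P(Y=0) = 1/2 + 0 = 1/2
  P(Y=1) = 0 + 1/2 = 1/2

H(X|Y) = -Σ P(X,Y)·log₂ P(X|Y), where P(X|Y) = P(X,Y) / P(Y)
  (cells with P(X,Y) = 0 contribute 0)
  (X=0,Y=0): P(X|Y) = (1/2)/(1/2) = 1;  -(1/2)·log₂(1) = 0.0000
  (X=1,Y=1): P(X|Y) = (1/2)/(1/2) = 1;  -(1/2)·log₂(1) = 0.0000
H(X|Y) = 0.0000 + 0.0000
  = 0.0000 bits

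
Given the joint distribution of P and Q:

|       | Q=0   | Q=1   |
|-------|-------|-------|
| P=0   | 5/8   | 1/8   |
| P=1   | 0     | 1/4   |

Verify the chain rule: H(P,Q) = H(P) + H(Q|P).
Left side:
H(P,Q) = -[(5/8)·log₂(5/8) + (1/8)·log₂(1/8) + (1/4)·log₂(1/4)]
  = 0.4238 + 0.3750 + 0.5000
  = 1.2988 bits

Right side:
Marginal P(P) (row sums):
  P(P=0) = 5/8 + 1/8 = 3/4
  P(P=1) = 0 + 1/4 = 1/4
H(P) = -[(3/4)·log₂(3/4) + (1/4)·log₂(1/4)]
  = 0.3113 + 0.5000
  = 0.8113 bits
H(Q|P) = -Σ P(P,Q)·log₂ P(Q|P), where P(Q|P) = P(P,Q) / P(P)
  (cells with P(P,Q) = 0 contribute 0)
  (P=0,Q=0): P(Q|P) = (5/8)/(3/4) = 5/6;  -(5/8)·log₂(5/6) = 0.1644
  (P=0,Q=1): P(Q|P) = (1/8)/(3/4) = 1/6;  -(1/8)·log₂(1/6) = 0.3231
  (P=1,Q=1): P(Q|P) = (1/4)/(1/4) = 1;  -(1/4)·log₂(1) = 0.0000
H(Q|P) = 0.1644 + 0.3231 + 0.0000
  = 0.4875 bits
H(P) + H(Q|P) = 0.8113 + 0.4875 = 1.2988 bits

Both sides equal 1.2988 bits, so the chain rule holds ✓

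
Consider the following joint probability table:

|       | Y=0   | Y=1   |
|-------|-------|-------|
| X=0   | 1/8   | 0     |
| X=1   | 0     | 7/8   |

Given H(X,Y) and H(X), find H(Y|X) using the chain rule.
From the chain rule: H(X,Y) = H(X) + H(Y|X)
Therefore: H(Y|X) = H(X,Y) - H(X)

H(X,Y) = -[(1/8)·log₂(1/8) + (7/8)·log₂(7/8)]
  = 0.3750 + 0.1686
  = 0.5436 bits
Marginal P(X) (row sums):
  P(X=0) = 1/8 + 0 = 1/8
  P(X=1) = 0 + 7/8 = 7/8
H(X) = -[(1/8)·log₂(1/8) + (7/8)·log₂(7/8)]
  = 0.3750 + 0.1686
  = 0.5436 bits

H(Y|X) = 0.5436 - 0.5436 = 0.0000 bits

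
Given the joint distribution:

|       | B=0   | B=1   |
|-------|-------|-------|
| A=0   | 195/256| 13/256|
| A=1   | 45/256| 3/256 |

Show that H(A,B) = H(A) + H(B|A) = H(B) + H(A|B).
Marginal P(A) (row sums):
  P(A=0) = 195/256 + 13/256 = 13/16
  P(A=1) = 45/256 + 3/256 = 3/16
Marginal P(B) (column sums):
  P(B=0) = 195/256 + 45/256 = 15/16
  P(B=1) = 13/256 + 3/256 = 1/16

Decomposition 1: H(A) + H(B|A)
H(A) = -[(13/16)·log₂(13/16) + (3/16)·log₂(3/16)]
  = 0.2434 + 0.4528
  = 0.6962 bits
H(B|A) = -Σ P(A,B)·log₂ P(B|A), where P(B|A) = P(A,B) / P(A)
  (A=0,B=0): P(B|A) = (195/256)/(13/16) = 15/16;  -(195/256)·log₂(15/16) = 0.0709
  (A=0,B=1): P(B|A) = (13/256)/(13/16) = 1/16;  -(13/256)·log₂(1/16) = 0.2031
  (A=1,B=0): P(B|A) = (45/256)/(3/16) = 15/16;  -(45/256)·log₂(15/16) = 0.0164
  (A=1,B=1): P(B|A) = (3/256)/(3/16) = 1/16;  -(3/256)·log₂(1/16) = 0.0469
H(B|A) = 0.0709 + 0.2031 + 0.0164 + 0.0469
  = 0.3373 bits
H(A) + H(B|A) = 0.6962 + 0.3373 = 1.0335 bits

Decomposition 2: H(B) + H(A|B)
H(B) = -[(15/16)·log₂(15/16) + (1/16)·log₂(1/16)]
  = 0.0873 + 0.2500
  = 0.3373 bits
H(A|B) = -Σ P(A,B)·log₂ P(A|B), where P(A|B) = P(A,B) / P(B)
  (A=0,B=0): P(A|B) = (195/256)/(15/16) = 13/16;  -(195/256)·log₂(13/16) = 0.2282
  (A=0,B=1): P(A|B) = (13/256)/(1/16) = 13/16;  -(13/256)·log₂(13/16) = 0.0152
  (A=1,B=0): P(A|B) = (45/256)/(15/16) = 3/16;  -(45/256)·log₂(3/16) = 0.4245
  (A=1,B=1): P(A|B) = (3/256)/(1/16) = 3/16;  -(3/256)·log₂(3/16) = 0.0283
H(A|B) = 0.2282 + 0.0152 + 0.4245 + 0.0283
  = 0.6962 bits
H(B) + H(A|B) = 0.3373 + 0.6962 = 1.0335 bits

Direct computation of the joint entropy:
H(A,B) = -[(195/256)·log₂(195/256) + (13/256)·log₂(13/256) + (45/256)·log₂(45/256) + (3/256)·log₂(3/256)]
  = 0.2991 + 0.2183 + 0.4409 + 0.0752
  = 1.0335 bits

All three agree: H(A,B) = 1.0335 bits ✓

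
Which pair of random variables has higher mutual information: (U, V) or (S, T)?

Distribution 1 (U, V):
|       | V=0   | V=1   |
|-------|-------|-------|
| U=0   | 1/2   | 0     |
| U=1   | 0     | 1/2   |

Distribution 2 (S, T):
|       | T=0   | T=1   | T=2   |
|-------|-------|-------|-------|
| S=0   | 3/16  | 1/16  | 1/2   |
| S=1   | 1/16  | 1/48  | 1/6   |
Distribution 1 (U, V):
Marginal P(U) (row sums):
  P(U=0) = 1/2 + 0 = 1/2
  P(U=1) = 0 + 1/2 = 1/2
Marginal P(V) (column sums):
  P(V=0) = 1/2 + 0 = 1/2
  P(V=1) = 0 + 1/2 = 1/2

H(U) = -[(1/2)·log₂(1/2) + (1/2)·log₂(1/2)]
  = 0.5000 + 0.5000
  = 1.0000 bits
H(V) = -[(1/2)·log₂(1/2) + (1/2)·log₂(1/2)]
  = 0.5000 + 0.5000
  = 1.0000 bits
H(U,V) = -[(1/2)·log₂(1/2) + (1/2)·log₂(1/2)]
  = 0.5000 + 0.5000
  = 1.0000 bits

I(U;V) = H(U) + H(V) - H(U,V)
  = 1.0000 + 1.0000 - 1.0000
  = 1.0000 bits

Distribution 2 (S, T):
Marginal P(S) (row sums):
  P(S=0) = 3/16 + 1/16 + 1/2 = 3/4
  P(S=1) = 1/16 + 1/48 + 1/6 = 1/4
Marginal P(T) (column sums):
  P(T=0) = 3/16 + 1/16 = 1/4
  P(T=1) = 1/16 + 1/48 = 1/12
  P(T=2) = 1/2 + 1/6 = 2/3

H(S) = -[(3/4)·log₂(3/4) + (1/4)·log₂(1/4)]
  = 0.3113 + 0.5000
  = 0.8113 bits
H(T) = -[(1/4)·log₂(1/4) + (1/12)·log₂(1/12) + (2/3)·log₂(2/3)]
  = 0.5000 + 0.2987 + 0.3900
  = 1.1887 bits
H(S,T) = -[(3/16)·log₂(3/16) + (1/16)·log₂(1/16) + (1/2)·log₂(1/2) + (1/16)·log₂(1/16) + (1/48)·log₂(1/48) + (1/6)·log₂(1/6)]
  = 0.4528 + 0.2500 + 0.5000 + 0.2500 + 0.1164 + 0.4308
  = 2.0000 bits

I(S;T) = H(S) + H(T) - H(S,T)
  = 0.8113 + 1.1887 - 2.0000
  = 0.0000 bits

I(U;V) = 1.0000 bits > I(S;T) = 0.0000 bits, so (U, V) has the higher mutual information (stronger dependence).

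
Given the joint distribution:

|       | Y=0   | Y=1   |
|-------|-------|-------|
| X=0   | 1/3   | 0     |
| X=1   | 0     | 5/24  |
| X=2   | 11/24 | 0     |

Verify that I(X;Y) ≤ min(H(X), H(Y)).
Marginal P(X) (row sums):
  P(X=0) = 1/3 + 0 = 1/3
  P(X=1) = 0 + 5/24 = 5/24
  P(X=2) = 11/24 + 0 = 11/24
Marginal P(Y) (column sums):
  P(Y=0) = 1/3 + 0 + 11/24 = 19/24
  P(Y=1) = 0 + 5/24 + 0 = 5/24

H(X) = -[(1/3)·log₂(1/3) + (5/24)·log₂(5/24) + (11/24)·log₂(11/24)]
  = 0.5283 + 0.4715 + 0.5159
  = 1.5157 bits
H(Y) = -[(19/24)·log₂(19/24) + (5/24)·log₂(5/24)]
  = 0.2668 + 0.4715
  = 0.7383 bits
H(X,Y) = -[(1/3)·log₂(1/3) + (5/24)·log₂(5/24) + (11/24)·log₂(11/24)]
  = 0.5283 + 0.4715 + 0.5159
  = 1.5157 bits

I(X;Y) = H(X) + H(Y) - H(X,Y)
  = 1.5157 + 0.7383 - 1.5157
  = 0.7383 bits

min(H(X), H(Y)) = min(1.5157, 0.7383) = 0.7383 bits
Since 0.7383 ≤ 0.7383, the bound is satisfied ✓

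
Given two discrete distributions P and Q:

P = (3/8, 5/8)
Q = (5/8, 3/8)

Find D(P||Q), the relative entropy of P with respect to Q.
D(P||Q) = Σ P(i) log₂(P(i)/Q(i))
  i=0: (3/8) × log₂((3/8)/(5/8)) = (3/8) × log₂(3/5) = -0.2764
  i=1: (5/8) × log₂((5/8)/(3/8)) = (5/8) × log₂(5/3) = 0.4606
D(P||Q) = -0.2764 + 0.4606
  = 0.1842 bits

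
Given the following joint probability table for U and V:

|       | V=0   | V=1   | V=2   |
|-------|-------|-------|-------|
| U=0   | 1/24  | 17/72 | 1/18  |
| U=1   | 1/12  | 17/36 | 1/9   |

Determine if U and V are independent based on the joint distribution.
Marginal P(U) (row sums):
  P(U=0) = 1/24 + 17/72 + 1/18 = 1/3
  P(U=1) = 1/12 + 17/36 + 1/9 = 2/3
Marginal P(V) (column sums):
  P(V=0) = 1/24 + 1/12 = 1/8
  P(V=1) = 17/72 + 17/36 = 17/24
  P(V=2) = 1/18 + 1/9 = 1/6

U and V are independent iff P(U=i,V=j) = P(U=i)·P(V=j) for every cell.
  P(U=0)·P(V=0) = 1/3 × 1/8 = 1/24 = P(U=0,V=0) ✓
  P(U=0)·P(V=1) = 1/3 × 17/24 = 17/72 = P(U=0,V=1) ✓
  P(U=0)·P(V=2) = 1/3 × 1/6 = 1/18 = P(U=0,V=2) ✓
  P(U=1)·P(V=0) = 2/3 × 1/8 = 1/12 = P(U=1,V=0) ✓
  P(U=1)·P(V=1) = 2/3 × 17/24 = 17/36 = P(U=1,V=1) ✓
  P(U=1)·P(V=2) = 2/3 × 1/6 = 1/9 = P(U=1,V=2) ✓

Yes, U and V are independent: every cell factors, so I(U;V) = 0 bits.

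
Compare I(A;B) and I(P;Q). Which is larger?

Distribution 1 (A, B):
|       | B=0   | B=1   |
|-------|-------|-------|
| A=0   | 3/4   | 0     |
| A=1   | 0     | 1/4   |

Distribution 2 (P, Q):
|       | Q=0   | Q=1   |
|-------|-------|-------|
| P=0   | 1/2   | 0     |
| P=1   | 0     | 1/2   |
Distribution 1 (A, B):
Marginal P(A) (row sums):
  P(A=0) = 3/4 + 0 = 3/4
  P(A=1) = 0 + 1/4 = 1/4
Marginal P(B) (column sums):
  P(B=0) = 3/4 + 0 = 3/4
  P(B=1) = 0 + 1/4 = 1/4

H(A) = -[(3/4)·log₂(3/4) + (1/4)·log₂(1/4)]
  = 0.3113 + 0.5000
  = 0.8113 bits
H(B) = -[(3/4)·log₂(3/4) + (1/4)·log₂(1/4)]
  = 0.3113 + 0.5000
  = 0.8113 bits
H(A,B) = -[(3/4)·log₂(3/4) + (1/4)·log₂(1/4)]
  = 0.3113 + 0.5000
  = 0.8113 bits

I(A;B) = H(A) + H(B) - H(A,B)
  = 0.8113 + 0.8113 - 0.8113
  = 0.8113 bits

Distribution 2 (P, Q):
Marginal P(P) (row sums):
  P(P=0) = 1/2 + 0 = 1/2
  P(P=1) = 0 + 1/2 = 1/2
Marginal P(Q) (column sums):
  P(Q=0) = 1/2 + 0 = 1/2
  P(Q=1) = 0 + 1/2 = 1/2

H(P) = -[(1/2)·log₂(1/2) + (1/2)·log₂(1/2)]
  = 0.5000 + 0.5000
  = 1.0000 bits
H(Q) = -[(1/2)·log₂(1/2) + (1/2)·log₂(1/2)]
  = 0.5000 + 0.5000
  = 1.0000 bits
H(P,Q) = -[(1/2)·log₂(1/2) + (1/2)·log₂(1/2)]
  = 0.5000 + 0.5000
  = 1.0000 bits

I(P;Q) = H(P) + H(Q) - H(P,Q)
  = 1.0000 + 1.0000 - 1.0000
  = 1.0000 bits

I(P;Q) = 1.0000 bits > I(A;B) = 0.8113 bits, so (P, Q) has the higher mutual information (stronger dependence).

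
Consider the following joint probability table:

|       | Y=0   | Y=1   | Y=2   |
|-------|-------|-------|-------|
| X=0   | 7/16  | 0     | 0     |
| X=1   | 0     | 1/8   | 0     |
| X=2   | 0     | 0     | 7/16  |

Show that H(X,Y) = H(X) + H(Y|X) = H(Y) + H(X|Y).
Marginal P(X) (row sums):
  P(X=0) = 7/16 + 0 + 0 = 7/16
  P(X=1) = 0 + 1/8 + 0 = 1/8
  P(X=2) = 0 + 0 + 7/16 = 7/16
Marginal P(Y) (column sums):
  P(Y=0) = 7/16 + 0 + 0 = 7/16
  P(Y=1) = 0 + 1/8 + 0 = 1/8
  P(Y=2) = 0 + 0 + 7/16 = 7/16

Decomposition 1: H(X) + H(Y|X)
H(X) = -[(7/16)·log₂(7/16) + (1/8)·log₂(1/8) + (7/16)·log₂(7/16)]
  = 0.5218 + 0.3750 + 0.5218
  = 1.4186 bits
H(Y|X) = -Σ P(X,Y)·log₂ P(Y|X), where P(Y|X) = P(X,Y) / P(X)
  (cells with P(X,Y) = 0 contribute 0)
  (X=0,Y=0): P(Y|X) = (7/16)/(7/16) = 1;  -(7/16)·log₂(1) = 0.0000
  (X=1,Y=1): P(Y|X) = (1/8)/(1/8) = 1;  -(1/8)·log₂(1) = 0.0000
  (X=2,Y=2): P(Y|X) = (7/16)/(7/16) = 1;  -(7/16)·log₂(1) = 0.0000
H(Y|X) = 0.0000 + 0.0000 + 0.0000
  = 0.0000 bits
H(X) + H(Y|X) = 1.4186 + 0.0000 = 1.4186 bits

Decomposition 2: H(Y) + H(X|Y)
H(Y) = -[(7/16)·log₂(7/16) + (1/8)·log₂(1/8) + (7/16)·log₂(7/16)]
  = 0.5218 + 0.3750 + 0.5218
  = 1.4186 bits
H(X|Y) = -Σ P(X,Y)·log₂ P(X|Y), where P(X|Y) = P(X,Y) / P(Y)
  (cells with P(X,Y) = 0 contribute 0)
  (X=0,Y=0): P(X|Y) = (7/16)/(7/16) = 1;  -(7/16)·log₂(1) = 0.0000
  (X=1,Y=1): P(X|Y) = (1/8)/(1/8) = 1;  -(1/8)·log₂(1) = 0.0000
  (X=2,Y=2): P(X|Y) = (7/16)/(7/16) = 1;  -(7/16)·log₂(1) = 0.0000
H(X|Y) = 0.0000 + 0.0000 + 0.0000
  = 0.0000 bits
H(Y) + H(X|Y) = 1.4186 + 0.0000 = 1.4186 bits

Direct computation of the joint entropy:
H(X,Y) = -[(7/16)·log₂(7/16) + (1/8)·log₂(1/8) + (7/16)·log₂(7/16)]
  = 0.5218 + 0.3750 + 0.5218
  = 1.4186 bits

All three agree: H(X,Y) = 1.4186 bits ✓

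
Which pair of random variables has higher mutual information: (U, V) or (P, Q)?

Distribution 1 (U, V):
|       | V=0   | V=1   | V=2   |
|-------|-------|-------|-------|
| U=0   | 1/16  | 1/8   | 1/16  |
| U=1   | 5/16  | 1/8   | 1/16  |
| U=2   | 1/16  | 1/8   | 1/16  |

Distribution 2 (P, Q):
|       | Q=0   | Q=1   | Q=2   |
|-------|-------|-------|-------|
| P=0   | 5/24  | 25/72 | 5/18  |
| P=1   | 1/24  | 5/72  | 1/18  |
Distribution 1 (U, V):
Marginal P(U) (row sums):
  P(U=0) = 1/16 + 1/8 + 1/16 = 1/4
  P(U=1) = 5/16 + 1/8 + 1/16 = 1/2
  P(U=2) = 1/16 + 1/8 + 1/16 = 1/4
Marginal P(V) (column sums):
  P(V=0) = 1/16 + 5/16 + 1/16 = 7/16
  P(V=1) = 1/8 + 1/8 + 1/8 = 3/8
  P(V=2) = 1/16 + 1/16 + 1/16 = 3/16

H(U) = -[(1/4)·log₂(1/4) + (1/2)·log₂(1/2) + (1/4)·log₂(1/4)]
  = 0.5000 + 0.5000 + 0.5000
  = 1.5000 bits
H(V) = -[(7/16)·log₂(7/16) + (3/8)·log₂(3/8) + (3/16)·log₂(3/16)]
  = 0.5218 + 0.5306 + 0.4528
  = 1.5052 bits
H(U,V) = -[(1/16)·log₂(1/16) + (1/8)·log₂(1/8) + (1/16)·log₂(1/16) + (5/16)·log₂(5/16) + (1/8)·log₂(1/8) + (1/16)·log₂(1/16) + (1/16)·log₂(1/16) + (1/8)·log₂(1/8) + (1/16)·log₂(1/16)]
  = 0.2500 + 0.3750 + 0.2500 + 0.5244 + 0.3750 + 0.2500 + 0.2500 + 0.3750 + 0.2500
  = 2.8994 bits

I(U;V) = H(U) + H(V) - H(U,V)
  = 1.5000 + 1.5052 - 2.8994
  = 0.1058 bits

Distribution 2 (P, Q):
Marginal P(P) (row sums):
  P(P=0) = 5/24 + 25/72 + 5/18 = 5/6
  P(P=1) = 1/24 + 5/72 + 1/18 = 1/6
Marginal P(Q) (column sums):
  P(Q=0) = 5/24 + 1/24 = 1/4
  P(Q=1) = 25/72 + 5/72 = 5/12
  P(Q=2) = 5/18 + 1/18 = 1/3

H(P) = -[(5/6)·log₂(5/6) + (1/6)·log₂(1/6)]
  = 0.2192 + 0.4308
  = 0.6500 bits
H(Q) = -[(1/4)·log₂(1/4) + (5/12)·log₂(5/12) + (1/3)·log₂(1/3)]
  = 0.5000 + 0.5263 + 0.5283
  = 1.5546 bits
H(P,Q) = -[(5/24)·log₂(5/24) + (25/72)·log₂(25/72) + (5/18)·log₂(5/18) + (1/24)·log₂(1/24) + (5/72)·log₂(5/72) + (1/18)·log₂(1/18)]
  = 0.4715 + 0.5299 + 0.5133 + 0.1910 + 0.2672 + 0.2317
  = 2.2046 bits

I(P;Q) = H(P) + H(Q) - H(P,Q)
  = 0.6500 + 1.5546 - 2.2046
  = 0.0000 bits

I(U;V) = 0.1058 bits > I(P;Q) = 0.0000 bits, so (U, V) has the higher mutual information (stronger dependence).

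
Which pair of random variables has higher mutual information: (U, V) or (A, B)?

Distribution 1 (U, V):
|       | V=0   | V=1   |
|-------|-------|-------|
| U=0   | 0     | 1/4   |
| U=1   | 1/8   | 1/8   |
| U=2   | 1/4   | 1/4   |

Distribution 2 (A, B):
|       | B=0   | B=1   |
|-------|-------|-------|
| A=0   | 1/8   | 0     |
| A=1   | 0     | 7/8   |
Distribution 1 (U, V):
Marginal P(U) (row sums):
  P(U=0) = 0 + 1/4 = 1/4
  P(U=1) = 1/8 + 1/8 = 1/4
  P(U=2) = 1/4 + 1/4 = 1/2
Marginal P(V) (column sums):
  P(V=0) = 0 + 1/8 + 1/4 = 3/8
  P(V=1) = 1/4 + 1/8 + 1/4 = 5/8

H(U) = -[(1/4)·log₂(1/4) + (1/4)·log₂(1/4) + (1/2)·log₂(1/2)]
  = 0.5000 + 0.5000 + 0.5000
  = 1.5000 bits
H(V) = -[(3/8)·log₂(3/8) + (5/8)·log₂(5/8)]
  = 0.5306 + 0.4238
  = 0.9544 bits
H(U,V) = -[(1/4)·log₂(1/4) + (1/8)·log₂(1/8) + (1/8)·log₂(1/8) + (1/4)·log₂(1/4) + (1/4)·log₂(1/4)]
  = 0.5000 + 0.3750 + 0.3750 + 0.5000 + 0.5000
  = 2.2500 bits

I(U;V) = H(U) + H(V) - H(U,V)
  = 1.5000 + 0.9544 - 2.2500
  = 0.2044 bits

Distribution 2 (A, B):
Marginal P(A) (row sums):
  P(A=0) = 1/8 + 0 = 1/8
  P(A=1) = 0 + 7/8 = 7/8
Marginal P(B) (column sums):
  P(B=0) = 1/8 + 0 = 1/8
  P(B=1) = 0 + 7/8 = 7/8

H(A) = -[(1/8)·log₂(1/8) + (7/8)·log₂(7/8)]
  = 0.3750 + 0.1686
  = 0.5436 bits
H(B) = -[(1/8)·log₂(1/8) + (7/8)·log₂(7/8)]
  = 0.3750 + 0.1686
  = 0.5436 bits
H(A,B) = -[(1/8)·log₂(1/8) + (7/8)·log₂(7/8)]
  = 0.3750 + 0.1686
  = 0.5436 bits

I(A;B) = H(A) + H(B) - H(A,B)
  = 0.5436 + 0.5436 - 0.5436
  = 0.5436 bits

I(A;B) = 0.5436 bits > I(U;V) = 0.2044 bits, so (A, B) has the higher mutual information (stronger dependence).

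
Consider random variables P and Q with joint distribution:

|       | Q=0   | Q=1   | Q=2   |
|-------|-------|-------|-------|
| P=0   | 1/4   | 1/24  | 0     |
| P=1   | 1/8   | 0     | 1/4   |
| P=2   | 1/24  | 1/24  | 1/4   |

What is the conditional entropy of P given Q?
Marginal P(Q) (column sums):
  P(Q=0) = 1/4 + 1/8 + 1/24 = 5/12
  P(Q=1) = 1/24 + 0 + 1/24 = 1/12
  P(Q=2) = 0 + 1/4 + 1/4 = 1/2

H(P|Q) = -Σ P(P,Q)·log₂ P(P|Q), where P(P|Q) = P(P,Q) / P(Q)
  (cells with P(P,Q) = 0 contribute 0)
  (P=0,Q=0): P(P|Q) = (1/4)/(5/12) = 3/5;  -(1/4)·log₂(3/5) = 0.1842
  (P=0,Q=1): P(P|Q) = (1/24)/(1/12) = 1/2;  -(1/24)·log₂(1/2) = 0.0417
  (P=1,Q=0): P(P|Q) = (1/8)/(5/12) = 3/10;  -(1/8)·log₂(3/10) = 0.2171
  (P=1,Q=2): P(P|Q) = (1/4)/(1/2) = 1/2;  -(1/4)·log₂(1/2) = 0.2500
  (P=2,Q=0): P(P|Q) = (1/24)/(5/12) = 1/10;  -(1/24)·log₂(1/10) = 0.1384
  (P=2,Q=1): P(P|Q) = (1/24)/(1/12) = 1/2;  -(1/24)·log₂(1/2) = 0.0417
  (P=2,Q=2): P(P|Q) = (1/4)/(1/2) = 1/2;  -(1/4)·log₂(1/2) = 0.2500
H(P|Q) = 0.1842 + 0.0417 + 0.2171 + 0.2500 + 0.1384 + 0.0417 + 0.2500
  = 1.1231 bits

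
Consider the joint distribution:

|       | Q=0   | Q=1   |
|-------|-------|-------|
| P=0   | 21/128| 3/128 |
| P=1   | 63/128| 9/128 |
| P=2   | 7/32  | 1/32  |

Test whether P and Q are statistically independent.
Marginal P(P) (row sums):
  P(P=0) = 21/128 + 3/128 = 3/16
  P(P=1) = 63/128 + 9/128 = 9/16
  P(P=2) = 7/32 + 1/32 = 1/4
Marginal P(Q) (column sums):
  P(Q=0) = 21/128 + 63/128 + 7/32 = 7/8
  P(Q=1) = 3/128 + 9/128 + 1/32 = 1/8

P and Q are independent iff P(P=i,Q=j) = P(P=i)·P(Q=j) for every cell.
  P(P=0)·P(Q=0) = 3/16 × 7/8 = 21/128 = P(P=0,Q=0) ✓
  P(P=0)·P(Q=1) = 3/16 × 1/8 = 3/128 = P(P=0,Q=1) ✓
  P(P=1)·P(Q=0) = 9/16 × 7/8 = 63/128 = P(P=1,Q=0) ✓
  P(P=1)·P(Q=1) = 9/16 × 1/8 = 9/128 = P(P=1,Q=1) ✓
  P(P=2)·P(Q=0) = 1/4 × 7/8 = 7/32 = P(P=2,Q=0) ✓
  P(P=2)·P(Q=1) = 1/4 × 1/8 = 1/32 = P(P=2,Q=1) ✓

Yes, P and Q are independent: every cell factors, so I(P;Q) = 0 bits.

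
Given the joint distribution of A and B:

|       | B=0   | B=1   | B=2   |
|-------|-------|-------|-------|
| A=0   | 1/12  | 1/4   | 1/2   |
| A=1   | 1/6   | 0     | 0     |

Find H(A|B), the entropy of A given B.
Marginal P(B) (column sums):
  P(B=0) = 1/12 + 1/6 = 1/4
  P(B=1) = 1/4 + 0 = 1/4
  P(B=2) = 1/2 + 0 = 1/2

H(A|B) = -Σ P(A,B)·log₂ P(A|B), where P(A|B) = P(A,B) / P(B)
  (cells with P(A,B) = 0 contribute 0)
  (A=0,B=0): P(A|B) = (1/12)/(1/4) = 1/3;  -(1/12)·log₂(1/3) = 0.1321
  (A=0,B=1): P(A|B) = (1/4)/(1/4) = 1;  -(1/4)·log₂(1) = 0.0000
  (A=0,B=2): P(A|B) = (1/2)/(1/2) = 1;  -(1/2)·log₂(1) = 0.0000
  (A=1,B=0): P(A|B) = (1/6)/(1/4) = 2/3;  -(1/6)·log₂(2/3) = 0.0975
H(A|B) = 0.1321 + 0.0000 + 0.0000 + 0.0975
  = 0.2296 bits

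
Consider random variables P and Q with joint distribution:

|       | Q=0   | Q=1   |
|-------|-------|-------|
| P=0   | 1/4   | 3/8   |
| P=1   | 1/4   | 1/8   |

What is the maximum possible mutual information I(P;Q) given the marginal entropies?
The upper bound on mutual information is I(P;Q) ≤ min(H(P), H(Q)).

Marginal P(P) (row sums):
  P(P=0) = 1/4 + 3/8 = 5/8
  P(P=1) = 1/4 + 1/8 = 3/8
Marginal P(Q) (column sums):
  P(Q=0) = 1/4 + 1/4 = 1/2
  P(Q=1) = 3/8 + 1/8 = 1/2

H(P) = -[(5/8)·log₂(5/8) + (3/8)·log₂(3/8)]
  = 0.4238 + 0.5306
  = 0.9544 bits
H(Q) = -[(1/2)·log₂(1/2) + (1/2)·log₂(1/2)]
  = 0.5000 + 0.5000
  = 1.0000 bits

Maximum possible I(P;Q) = min(0.9544, 1.0000) = 0.9544 bits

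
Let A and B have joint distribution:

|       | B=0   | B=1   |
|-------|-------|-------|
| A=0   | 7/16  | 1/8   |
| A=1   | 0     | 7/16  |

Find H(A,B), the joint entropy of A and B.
H(A,B) = -Σ P(A,B) log₂ P(A,B), summed over the non-zero cells:
H(A,B) = -[(7/16)·log₂(7/16) + (1/8)·log₂(1/8) + (7/16)·log₂(7/16)]
  = 0.5218 + 0.3750 + 0.5218
  = 1.4186 bits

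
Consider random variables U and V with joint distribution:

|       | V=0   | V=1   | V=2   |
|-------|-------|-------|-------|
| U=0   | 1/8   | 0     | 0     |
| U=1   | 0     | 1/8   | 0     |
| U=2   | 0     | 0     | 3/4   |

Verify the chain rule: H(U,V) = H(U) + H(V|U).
Left side:
H(U,V) = -[(1/8)·log₂(1/8) + (1/8)·log₂(1/8) + (3/4)·log₂(3/4)]
  = 0.3750 + 0.3750 + 0.3113
  = 1.0613 bits

Right side:
Marginal P(U) (row sums):
  P(U=0) = 1/8 + 0 + 0 = 1/8
  P(U=1) = 0 + 1/8 + 0 = 1/8
  P(U=2) = 0 + 0 + 3/4 = 3/4
H(U) = -[(1/8)·log₂(1/8) + (1/8)·log₂(1/8) + (3/4)·log₂(3/4)]
  = 0.3750 + 0.3750 + 0.3113
  = 1.0613 bits
H(V|U) = -Σ P(U,V)·log₂ P(V|U), where P(V|U) = P(U,V) / P(U)
  (cells with P(U,V) = 0 contribute 0)
  (U=0,V=0): P(V|U) = (1/8)/(1/8) = 1;  -(1/8)·log₂(1) = 0.0000
  (U=1,V=1): P(V|U) = (1/8)/(1/8) = 1;  -(1/8)·log₂(1) = 0.0000
  (U=2,V=2): P(V|U) = (3/4)/(3/4) = 1;  -(3/4)·log₂(1) = 0.0000
H(V|U) = 0.0000 + 0.0000 + 0.0000
  = 0.0000 bits
H(U) + H(V|U) = 1.0613 + 0.0000 = 1.0613 bits

Both sides equal 1.0613 bits, so the chain rule holds ✓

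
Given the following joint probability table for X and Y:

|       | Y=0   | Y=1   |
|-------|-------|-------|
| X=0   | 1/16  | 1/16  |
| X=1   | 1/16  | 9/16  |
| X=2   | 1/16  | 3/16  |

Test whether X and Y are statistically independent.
Marginal P(X) (row sums):
  P(X=0) = 1/16 + 1/16 = 1/8
  P(X=1) = 1/16 + 9/16 = 5/8
  P(X=2) = 1/16 + 3/16 = 1/4
Marginal P(Y) (column sums):
  P(Y=0) = 1/16 + 1/16 + 1/16 = 3/16
  P(Y=1) = 1/16 + 9/16 + 3/16 = 13/16

X and Y are independent iff P(X=i,Y=j) = P(X=i)·P(Y=j) for every cell.
  P(X=0)·P(Y=0) = 1/8 × 3/16 = 3/128, but P(X=0,Y=0) = 1/16 ✗

No, X and Y are not independent. Quantitatively, I(X;Y) > 0:

H(X) = -[(1/8)·log₂(1/8) + (5/8)·log₂(5/8) + (1/4)·log₂(1/4)]
  = 0.3750 + 0.4238 + 0.5000
  = 1.2988 bits
H(Y) = -[(3/16)·log₂(3/16) + (13/16)·log₂(13/16)]
  = 0.4528 + 0.2434
  = 0.6962 bits
H(X,Y) = -[(1/16)·log₂(1/16) + (1/16)·log₂(1/16) + (1/16)·log₂(1/16) + (9/16)·log₂(9/16) + (1/16)·log₂(1/16) + (3/16)·log₂(3/16)]
  = 0.2500 + 0.2500 + 0.2500 + 0.4669 + 0.2500 + 0.4528
  = 1.9197 bits
I(X;Y) = H(X) + H(Y) - H(X,Y) = 1.2988 + 0.6962 - 1.9197 = 0.0753 bits > 0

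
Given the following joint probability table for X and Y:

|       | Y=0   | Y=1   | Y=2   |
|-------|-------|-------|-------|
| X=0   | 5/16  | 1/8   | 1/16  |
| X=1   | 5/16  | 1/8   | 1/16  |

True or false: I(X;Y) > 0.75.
Marginal P(X) (row sums):
  P(X=0) = 5/16 + 1/8 + 1/16 = 1/2
  P(X=1) = 5/16 + 1/8 + 1/16 = 1/2
Marginal P(Y) (column sums):
  P(Y=0) = 5/16 + 5/16 = 5/8
  P(Y=1) = 1/8 + 1/8 = 1/4
  P(Y=2) = 1/16 + 1/16 = 1/8

H(X) = -[(1/2)·log₂(1/2) + (1/2)·log₂(1/2)]
  = 0.5000 + 0.5000
  = 1.0000 bits
H(Y) = -[(5/8)·log₂(5/8) + (1/4)·log₂(1/4) + (1/8)·log₂(1/8)]
  = 0.4238 + 0.5000 + 0.3750
  = 1.2988 bits
H(X,Y) = -[(5/16)·log₂(5/16) + (1/8)·log₂(1/8) + (1/16)·log₂(1/16) + (5/16)·log₂(5/16) + (1/8)·log₂(1/8) + (1/16)·log₂(1/16)]
  = 0.5244 + 0.3750 + 0.2500 + 0.5244 + 0.3750 + 0.2500
  = 2.2988 bits

I(X;Y) = H(X) + H(Y) - H(X,Y)
  = 1.0000 + 1.2988 - 2.2988
  = 0.0000 bits

False. I(X;Y) = 0.0000 bits, which is ≤ 0.75 bits.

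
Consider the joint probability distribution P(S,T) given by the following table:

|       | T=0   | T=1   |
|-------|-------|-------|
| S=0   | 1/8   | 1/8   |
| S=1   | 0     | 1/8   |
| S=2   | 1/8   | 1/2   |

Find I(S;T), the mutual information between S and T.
Marginal P(S) (row sums):
  P(S=0) = 1/8 + 1/8 = 1/4
  P(S=1) = 0 + 1/8 = 1/8
  P(S=2) = 1/8 + 1/2 = 5/8
Marginal P(T) (column sums):
  P(T=0) = 1/8 + 0 + 1/8 = 1/4
  P(T=1) = 1/8 + 1/8 + 1/2 = 3/4

H(S) = -[(1/4)·log₂(1/4) + (1/8)·log₂(1/8) + (5/8)·log₂(5/8)]
  = 0.5000 + 0.3750 + 0.4238
  = 1.2988 bits
H(T) = -[(1/4)·log₂(1/4) + (3/4)·log₂(3/4)]
  = 0.5000 + 0.3113
  = 0.8113 bits
H(S,T) = -[(1/8)·log₂(1/8) + (1/8)·log₂(1/8) + (1/8)·log₂(1/8) + (1/8)·log₂(1/8) + (1/2)·log₂(1/2)]
  = 0.3750 + 0.3750 + 0.3750 + 0.3750 + 0.5000
  = 2.0000 bits

I(S;T) = H(S) + H(T) - H(S,T)
  = 1.2988 + 0.8113 - 2.0000
  = 0.1101 bits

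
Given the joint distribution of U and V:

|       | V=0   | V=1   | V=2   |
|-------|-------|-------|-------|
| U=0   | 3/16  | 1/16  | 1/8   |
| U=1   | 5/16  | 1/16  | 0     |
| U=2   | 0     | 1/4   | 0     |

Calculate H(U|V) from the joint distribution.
Marginal P(V) (column sums):
  P(V=0) = 3/16 + 5/16 + 0 = 1/2
  P(V=1) = 1/16 + 1/16 + 1/4 = 3/8
  P(V=2) = 1/8 + 0 + 0 = 1/8

H(U|V) = -Σ P(U,V)·log₂ P(U|V), where P(U|V) = P(U,V) / P(V)
  (cells with P(U,V) = 0 contribute 0)
  (U=0,V=0): P(U|V) = (3/16)/(1/2) = 3/8;  -(3/16)·log₂(3/8) = 0.2653
  (U=0,V=1): P(U|V) = (1/16)/(3/8) = 1/6;  -(1/16)·log₂(1/6) = 0.1616
  (U=0,V=2): P(U|V) = (1/8)/(1/8) = 1;  -(1/8)·log₂(1) = 0.0000
  (U=1,V=0): P(U|V) = (5/16)/(1/2) = 5/8;  -(5/16)·log₂(5/8) = 0.2119
  (U=1,V=1): P(U|V) = (1/16)/(3/8) = 1/6;  -(1/16)·log₂(1/6) = 0.1616
  (U=2,V=1): P(U|V) = (1/4)/(3/8) = 2/3;  -(1/4)·log₂(2/3) = 0.1462
H(U|V) = 0.2653 + 0.1616 + 0.0000 + 0.2119 + 0.1616 + 0.1462
  = 0.9466 bits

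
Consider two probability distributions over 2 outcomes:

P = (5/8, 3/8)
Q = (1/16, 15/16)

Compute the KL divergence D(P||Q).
D(P||Q) = Σ P(i) log₂(P(i)/Q(i))
  i=0: (5/8) × log₂((5/8)/(1/16)) = (5/8) × log₂(10) = 2.0762
  i=1: (3/8) × log₂((3/8)/(15/16)) = (3/8) × log₂(2/5) = -0.4957
D(P||Q) = 2.0762 - 0.4957
  = 1.5805 bits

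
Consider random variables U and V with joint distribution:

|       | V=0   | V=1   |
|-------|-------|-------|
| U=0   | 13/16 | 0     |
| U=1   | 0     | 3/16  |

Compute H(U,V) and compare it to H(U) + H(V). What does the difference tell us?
Marginal P(U) (row sums):
  P(U=0) = 13/16 + 0 = 13/16
  P(U=1) = 0 + 3/16 = 3/16
Marginal P(V) (column sums):
  P(V=0) = 13/16 + 0 = 13/16
  P(V=1) = 0 + 3/16 = 3/16

H(U,V) = -[(13/16)·log₂(13/16) + (3/16)·log₂(3/16)]
  = 0.2434 + 0.4528
  = 0.6962 bits
H(U) = -[(13/16)·log₂(13/16) + (3/16)·log₂(3/16)]
  = 0.2434 + 0.4528
  = 0.6962 bits
H(V) = -[(13/16)·log₂(13/16) + (3/16)·log₂(3/16)]
  = 0.2434 + 0.4528
  = 0.6962 bits

H(U) + H(V) = 0.6962 + 0.6962 = 1.3924 bits
Difference: H(U) + H(V) - H(U,V) = 1.3924 - 0.6962 = 0.6962 bits = I(U;V)

The difference is the mutual information; it is positive here, so U and V are dependent (knowing one reduces uncertainty about the other by 0.6962 bits).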